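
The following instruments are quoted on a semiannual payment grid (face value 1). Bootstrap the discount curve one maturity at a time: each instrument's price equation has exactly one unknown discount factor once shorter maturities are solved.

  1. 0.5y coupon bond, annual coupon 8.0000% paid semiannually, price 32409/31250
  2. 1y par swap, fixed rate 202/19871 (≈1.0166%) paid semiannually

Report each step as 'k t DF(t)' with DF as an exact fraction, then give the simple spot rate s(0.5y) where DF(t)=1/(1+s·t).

step 1 [0.5y] bond c/2=1/25: DF=(32409/31250 − 1/25·(0))/(1+1/25) = 2493/2500 ≈ 0.997200
step 2 [1y] swap r/2=101/19871: DF=(1 − 101/19871·(0.997200))/(1+101/19871) = 9899/10000 ≈ 0.989900

1 1/2 2493/2500
2 1 9899/10000
s(0.5y) = (1/(2493/2500) − 1)/(1/2) = 14/2493 ≈ 0.5616%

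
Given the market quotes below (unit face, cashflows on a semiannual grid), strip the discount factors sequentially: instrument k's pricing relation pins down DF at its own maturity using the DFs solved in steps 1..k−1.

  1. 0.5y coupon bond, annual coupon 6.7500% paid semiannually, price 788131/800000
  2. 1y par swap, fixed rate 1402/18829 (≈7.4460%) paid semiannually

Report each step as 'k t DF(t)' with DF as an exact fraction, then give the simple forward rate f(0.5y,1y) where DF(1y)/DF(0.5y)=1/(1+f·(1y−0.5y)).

1 1/2 953/1000
2 1 9299/10000
f(0.5y,1y) = ((953/1000)/(9299/10000) − 1)/(1/2) = 462/9299 ≈ 4.9683%

step 1 [0.5y] bond c/2=27/800: DF=(788131/800000 − 27/800·(0))/(1+27/800) = 953/1000 ≈ 0.953000
step 2 [1y] swap r/2=701/18829: DF=(1 − 701/18829·(0.953000))/(1+701/18829) = 9299/10000 ≈ 0.929900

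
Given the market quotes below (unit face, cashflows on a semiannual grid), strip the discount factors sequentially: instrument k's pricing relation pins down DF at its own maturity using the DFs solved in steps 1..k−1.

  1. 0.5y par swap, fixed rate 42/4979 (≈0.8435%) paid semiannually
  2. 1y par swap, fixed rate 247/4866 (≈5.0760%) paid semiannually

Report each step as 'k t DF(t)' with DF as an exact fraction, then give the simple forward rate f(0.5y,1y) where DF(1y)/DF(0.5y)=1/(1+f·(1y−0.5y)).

1 1/2 4979/5000
2 1 4753/5000
f(0.5y,1y) = ((4979/5000)/(4753/5000) − 1)/(1/2) = 452/4753 ≈ 9.5098%

step 1 [0.5y] swap r/2=21/4979: DF=(1 − 21/4979·(0))/(1+21/4979) = 4979/5000 ≈ 0.995800
step 2 [1y] swap r/2=247/9732: DF=(1 − 247/9732·(0.995800))/(1+247/9732) = 4753/5000 ≈ 0.950600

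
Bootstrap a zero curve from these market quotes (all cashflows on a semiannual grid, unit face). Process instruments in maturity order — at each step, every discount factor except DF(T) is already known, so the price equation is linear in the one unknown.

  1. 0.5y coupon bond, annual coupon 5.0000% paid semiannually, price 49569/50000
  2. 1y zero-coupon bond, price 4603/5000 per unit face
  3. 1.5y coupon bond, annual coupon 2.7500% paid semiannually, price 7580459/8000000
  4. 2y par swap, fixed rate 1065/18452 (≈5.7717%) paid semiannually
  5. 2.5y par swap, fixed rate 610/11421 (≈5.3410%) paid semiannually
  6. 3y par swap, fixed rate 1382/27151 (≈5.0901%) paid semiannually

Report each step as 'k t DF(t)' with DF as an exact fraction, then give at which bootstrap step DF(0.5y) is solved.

step 1 [0.5y] bond c/2=1/40: DF=(49569/50000 − 1/40·(0))/(1+1/40) = 1209/1250 ≈ 0.967200
step 2 [1y] zero: DF = P = 4603/5000 ≈ 0.920600
step 3 [1.5y] bond c/2=11/800: DF=(7580459/8000000 − 11/800·(0.967200+0.920600))/(1+11/800) = 9091/10000 ≈ 0.909100
step 4 [2y] swap r/2=1065/36904: DF=(1 − 1065/36904·(0.967200+0.920600+0.909100))/(1+1065/36904) = 1787/2000 ≈ 0.893500
step 5 [2.5y] swap r/2=305/11421: DF=(1 − 305/11421·(0.967200+0.920600+0.909100+0.893500))/(1+305/11421) = 439/500 ≈ 0.878000
step 6 [3y] swap r/2=691/27151: DF=(1 − 691/27151·(0.967200+0.920600+0.909100+0.893500+0.878000))/(1+691/27151) = 4309/5000 ≈ 0.861800

1 1/2 1209/1250
2 1 4603/5000
3 3/2 9091/10000
4 2 1787/2000
5 5/2 439/500
6 3 4309/5000
DF(0.5y) is solved at step 1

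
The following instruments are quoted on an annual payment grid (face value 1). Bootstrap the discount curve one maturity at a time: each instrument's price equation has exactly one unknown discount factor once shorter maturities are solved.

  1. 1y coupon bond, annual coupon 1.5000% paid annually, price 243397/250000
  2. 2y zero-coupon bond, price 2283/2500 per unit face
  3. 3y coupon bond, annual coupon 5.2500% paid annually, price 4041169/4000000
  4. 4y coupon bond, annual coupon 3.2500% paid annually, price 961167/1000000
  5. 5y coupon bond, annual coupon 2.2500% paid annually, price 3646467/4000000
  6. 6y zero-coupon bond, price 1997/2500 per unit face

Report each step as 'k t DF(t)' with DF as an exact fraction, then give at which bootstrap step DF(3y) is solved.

1 1 1199/1250
2 2 2283/2500
3 3 1733/2000
4 4 8447/10000
5 5 8127/10000
6 6 1997/2500
DF(3y) is solved at step 3

step 1 [1y] bond c/1=3/200: DF=(243397/250000 − 3/200·(0))/(1+3/200) = 1199/1250 ≈ 0.959200
step 2 [2y] zero: DF = P = 2283/2500 ≈ 0.913200
step 3 [3y] bond c/1=21/400: DF=(4041169/4000000 − 21/400·(0.959200+0.913200))/(1+21/400) = 1733/2000 ≈ 0.866500
step 4 [4y] bond c/1=13/400: DF=(961167/1000000 − 13/400·(0.959200+0.913200+0.866500))/(1+13/400) = 8447/10000 ≈ 0.844700
step 5 [5y] bond c/1=9/400: DF=(3646467/4000000 − 9/400·(0.959200+0.913200+0.866500+0.844700))/(1+9/400) = 8127/10000 ≈ 0.812700
step 6 [6y] zero: DF = P = 1997/2500 ≈ 0.798800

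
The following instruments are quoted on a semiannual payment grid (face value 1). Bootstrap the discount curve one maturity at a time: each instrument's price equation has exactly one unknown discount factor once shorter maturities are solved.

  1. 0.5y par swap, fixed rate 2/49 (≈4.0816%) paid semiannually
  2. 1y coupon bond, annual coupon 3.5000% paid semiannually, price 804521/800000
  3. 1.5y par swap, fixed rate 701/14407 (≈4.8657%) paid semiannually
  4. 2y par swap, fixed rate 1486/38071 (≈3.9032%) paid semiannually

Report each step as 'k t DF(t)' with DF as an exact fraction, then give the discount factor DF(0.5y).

1 1/2 49/50
2 1 1943/2000
3 3/2 9299/10000
4 2 9257/10000
DF(0.5y) = 49/50 ≈ 0.980000

step 1 [0.5y] swap r/2=1/49: DF=(1 − 1/49·(0))/(1+1/49) = 49/50 ≈ 0.980000
step 2 [1y] bond c/2=7/400: DF=(804521/800000 − 7/400·(0.980000))/(1+7/400) = 1943/2000 ≈ 0.971500
step 3 [1.5y] swap r/2=701/28814: DF=(1 − 701/28814·(0.980000+0.971500))/(1+701/28814) = 9299/10000 ≈ 0.929900
step 4 [2y] swap r/2=743/38071: DF=(1 − 743/38071·(0.980000+0.971500+0.929900))/(1+743/38071) = 9257/10000 ≈ 0.925700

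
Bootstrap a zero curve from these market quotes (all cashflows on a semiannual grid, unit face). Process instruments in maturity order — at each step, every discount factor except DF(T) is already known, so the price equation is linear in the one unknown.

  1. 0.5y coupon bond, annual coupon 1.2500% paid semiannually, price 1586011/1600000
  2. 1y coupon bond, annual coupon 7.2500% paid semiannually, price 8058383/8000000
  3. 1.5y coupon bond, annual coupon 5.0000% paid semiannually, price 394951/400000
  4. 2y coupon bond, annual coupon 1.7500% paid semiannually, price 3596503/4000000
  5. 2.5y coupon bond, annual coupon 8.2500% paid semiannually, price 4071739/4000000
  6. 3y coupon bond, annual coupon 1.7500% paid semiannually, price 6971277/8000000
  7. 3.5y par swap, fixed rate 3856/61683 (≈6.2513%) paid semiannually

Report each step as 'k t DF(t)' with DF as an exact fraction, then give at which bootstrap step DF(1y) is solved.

step 1 [0.5y] bond c/2=1/160: DF=(1586011/1600000 − 1/160·(0))/(1+1/160) = 9851/10000 ≈ 0.985100
step 2 [1y] bond c/2=29/800: DF=(8058383/8000000 − 29/800·(0.985100))/(1+29/800) = 586/625 ≈ 0.937600
step 3 [1.5y] bond c/2=1/40: DF=(394951/400000 − 1/40·(0.985100+0.937600))/(1+1/40) = 2291/2500 ≈ 0.916400
step 4 [2y] bond c/2=7/800: DF=(3596503/4000000 − 7/800·(0.985100+0.937600+0.916400))/(1+7/800) = 8667/10000 ≈ 0.866700
step 5 [2.5y] bond c/2=33/800: DF=(4071739/4000000 − 33/800·(0.985100+0.937600+0.916400+0.866700))/(1+33/800) = 2077/2500 ≈ 0.830800
step 6 [3y] bond c/2=7/800: DF=(6971277/8000000 − 7/800·(0.985100+0.937600+0.916400+0.866700+0.830800))/(1+7/800) = 1649/2000 ≈ 0.824500
step 7 [3.5y] swap r/2=1928/61683: DF=(1 − 1928/61683·(0.985100+0.937600+0.916400+0.866700+0.830800+0.824500))/(1+1928/61683) = 1009/1250 ≈ 0.807200

1 1/2 9851/10000
2 1 586/625
3 3/2 2291/2500
4 2 8667/10000
5 5/2 2077/2500
6 3 1649/2000
7 7/2 1009/1250
DF(1y) is solved at step 2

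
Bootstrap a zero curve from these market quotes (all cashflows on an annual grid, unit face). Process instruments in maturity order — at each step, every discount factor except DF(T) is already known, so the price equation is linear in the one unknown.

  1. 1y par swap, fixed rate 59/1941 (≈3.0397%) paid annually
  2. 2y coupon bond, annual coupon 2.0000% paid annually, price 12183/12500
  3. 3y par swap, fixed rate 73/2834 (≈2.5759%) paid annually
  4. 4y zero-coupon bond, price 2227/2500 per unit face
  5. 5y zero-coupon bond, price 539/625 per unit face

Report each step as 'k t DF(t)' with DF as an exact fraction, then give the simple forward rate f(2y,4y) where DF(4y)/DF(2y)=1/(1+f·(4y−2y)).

step 1 [1y] swap r/1=59/1941: DF=(1 − 59/1941·(0))/(1+59/1941) = 1941/2000 ≈ 0.970500
step 2 [2y] bond c/1=1/50: DF=(12183/12500 − 1/50·(0.970500))/(1+1/50) = 1873/2000 ≈ 0.936500
step 3 [3y] swap r/1=73/2834: DF=(1 − 73/2834·(0.970500+0.936500))/(1+73/2834) = 927/1000 ≈ 0.927000
step 4 [4y] zero: DF = P = 2227/2500 ≈ 0.890800
step 5 [5y] zero: DF = P = 539/625 ≈ 0.862400

1 1 1941/2000
2 2 1873/2000
3 3 927/1000
4 4 2227/2500
5 5 539/625
f(2y,4y) = ((1873/2000)/(2227/2500) − 1)/(2) = 457/17816 ≈ 2.5651%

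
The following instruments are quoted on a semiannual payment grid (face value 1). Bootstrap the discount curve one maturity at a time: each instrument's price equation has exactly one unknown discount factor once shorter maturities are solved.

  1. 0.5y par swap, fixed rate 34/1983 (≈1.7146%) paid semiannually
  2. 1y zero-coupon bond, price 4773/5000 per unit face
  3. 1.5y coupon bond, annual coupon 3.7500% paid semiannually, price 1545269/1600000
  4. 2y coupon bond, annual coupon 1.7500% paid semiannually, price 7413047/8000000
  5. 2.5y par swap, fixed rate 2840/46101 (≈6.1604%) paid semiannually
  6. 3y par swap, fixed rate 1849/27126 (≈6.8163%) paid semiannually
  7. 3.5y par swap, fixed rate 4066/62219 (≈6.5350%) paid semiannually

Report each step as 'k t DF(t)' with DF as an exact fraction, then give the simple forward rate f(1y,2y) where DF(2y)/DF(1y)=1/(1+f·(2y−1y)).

step 1 [0.5y] swap r/2=17/1983: DF=(1 − 17/1983·(0))/(1+17/1983) = 1983/2000 ≈ 0.991500
step 2 [1y] zero: DF = P = 4773/5000 ≈ 0.954600
step 3 [1.5y] bond c/2=3/160: DF=(1545269/1600000 − 3/160·(0.991500+0.954600))/(1+3/160) = 4561/5000 ≈ 0.912200
step 4 [2y] bond c/2=7/800: DF=(7413047/8000000 − 7/800·(0.991500+0.954600+0.912200))/(1+7/800) = 4469/5000 ≈ 0.893800
step 5 [2.5y] swap r/2=1420/46101: DF=(1 − 1420/46101·(0.991500+0.954600+0.912200+0.893800))/(1+1420/46101) = 429/500 ≈ 0.858000
step 6 [3y] swap r/2=1849/54252: DF=(1 − 1849/54252·(0.991500+0.954600+0.912200+0.893800+0.858000))/(1+1849/54252) = 8151/10000 ≈ 0.815100
step 7 [3.5y] swap r/2=2033/62219: DF=(1 − 2033/62219·(0.991500+0.954600+0.912200+0.893800+0.858000+0.815100))/(1+2033/62219) = 7967/10000 ≈ 0.796700

1 1/2 1983/2000
2 1 4773/5000
3 3/2 4561/5000
4 2 4469/5000
5 5/2 429/500
6 3 8151/10000
7 7/2 7967/10000
f(1y,2y) = ((4773/5000)/(4469/5000) − 1)/(1) = 304/4469 ≈ 6.8024%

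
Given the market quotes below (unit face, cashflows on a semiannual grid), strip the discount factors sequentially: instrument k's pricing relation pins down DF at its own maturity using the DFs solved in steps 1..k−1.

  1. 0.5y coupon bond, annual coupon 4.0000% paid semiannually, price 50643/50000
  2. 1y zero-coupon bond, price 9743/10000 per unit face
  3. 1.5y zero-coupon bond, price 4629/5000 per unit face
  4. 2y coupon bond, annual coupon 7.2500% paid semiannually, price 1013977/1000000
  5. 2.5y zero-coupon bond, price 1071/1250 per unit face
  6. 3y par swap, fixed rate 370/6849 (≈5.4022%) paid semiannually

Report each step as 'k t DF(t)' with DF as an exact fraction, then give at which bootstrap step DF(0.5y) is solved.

1 1/2 993/1000
2 1 9743/10000
3 3/2 4629/5000
4 2 8773/10000
5 5/2 1071/1250
6 3 213/250
DF(0.5y) is solved at step 1

step 1 [0.5y] bond c/2=1/50: DF=(50643/50000 − 1/50·(0))/(1+1/50) = 993/1000 ≈ 0.993000
step 2 [1y] zero: DF = P = 9743/10000 ≈ 0.974300
step 3 [1.5y] zero: DF = P = 4629/5000 ≈ 0.925800
step 4 [2y] bond c/2=29/800: DF=(1013977/1000000 − 29/800·(0.993000+0.974300+0.925800))/(1+29/800) = 8773/10000 ≈ 0.877300
step 5 [2.5y] zero: DF = P = 1071/1250 ≈ 0.856800
step 6 [3y] swap r/2=185/6849: DF=(1 − 185/6849·(0.993000+0.974300+0.925800+0.877300+0.856800))/(1+185/6849) = 213/250 ≈ 0.852000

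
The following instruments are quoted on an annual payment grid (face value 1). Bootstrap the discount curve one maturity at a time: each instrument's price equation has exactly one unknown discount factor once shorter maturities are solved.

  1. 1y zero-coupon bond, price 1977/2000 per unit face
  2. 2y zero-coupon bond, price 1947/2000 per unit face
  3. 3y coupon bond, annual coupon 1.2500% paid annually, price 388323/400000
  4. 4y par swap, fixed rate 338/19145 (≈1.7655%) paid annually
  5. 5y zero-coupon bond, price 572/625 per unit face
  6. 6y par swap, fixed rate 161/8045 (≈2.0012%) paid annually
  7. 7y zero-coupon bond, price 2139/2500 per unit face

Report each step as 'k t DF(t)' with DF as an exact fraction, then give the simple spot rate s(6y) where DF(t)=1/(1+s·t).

step 1 [1y] zero: DF = P = 1977/2000 ≈ 0.988500
step 2 [2y] zero: DF = P = 1947/2000 ≈ 0.973500
step 3 [3y] bond c/1=1/80: DF=(388323/400000 − 1/80·(0.988500+0.973500))/(1+1/80) = 4673/5000 ≈ 0.934600
step 4 [4y] swap r/1=338/19145: DF=(1 − 338/19145·(0.988500+0.973500+0.934600))/(1+338/19145) = 2331/2500 ≈ 0.932400
step 5 [5y] zero: DF = P = 572/625 ≈ 0.915200
step 6 [6y] swap r/1=161/8045: DF=(1 − 161/8045·(0.988500+0.973500+0.934600+0.932400+0.915200))/(1+161/8045) = 8873/10000 ≈ 0.887300
step 7 [7y] zero: DF = P = 2139/2500 ≈ 0.855600

1 1 1977/2000
2 2 1947/2000
3 3 4673/5000
4 4 2331/2500
5 5 572/625
6 6 8873/10000
7 7 2139/2500
s(6y) = (1/(8873/10000) − 1)/(6) = 1127/53238 ≈ 2.1169%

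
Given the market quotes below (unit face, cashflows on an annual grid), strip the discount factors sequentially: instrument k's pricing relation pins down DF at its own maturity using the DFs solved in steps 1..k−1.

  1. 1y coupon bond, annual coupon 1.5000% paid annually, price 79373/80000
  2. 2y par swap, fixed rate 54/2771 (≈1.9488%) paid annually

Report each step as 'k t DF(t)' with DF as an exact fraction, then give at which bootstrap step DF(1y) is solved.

step 1 [1y] bond c/1=3/200: DF=(79373/80000 − 3/200·(0))/(1+3/200) = 391/400 ≈ 0.977500
step 2 [2y] swap r/1=54/2771: DF=(1 − 54/2771·(0.977500))/(1+54/2771) = 4811/5000 ≈ 0.962200

1 1 391/400
2 2 4811/5000
DF(1y) is solved at step 1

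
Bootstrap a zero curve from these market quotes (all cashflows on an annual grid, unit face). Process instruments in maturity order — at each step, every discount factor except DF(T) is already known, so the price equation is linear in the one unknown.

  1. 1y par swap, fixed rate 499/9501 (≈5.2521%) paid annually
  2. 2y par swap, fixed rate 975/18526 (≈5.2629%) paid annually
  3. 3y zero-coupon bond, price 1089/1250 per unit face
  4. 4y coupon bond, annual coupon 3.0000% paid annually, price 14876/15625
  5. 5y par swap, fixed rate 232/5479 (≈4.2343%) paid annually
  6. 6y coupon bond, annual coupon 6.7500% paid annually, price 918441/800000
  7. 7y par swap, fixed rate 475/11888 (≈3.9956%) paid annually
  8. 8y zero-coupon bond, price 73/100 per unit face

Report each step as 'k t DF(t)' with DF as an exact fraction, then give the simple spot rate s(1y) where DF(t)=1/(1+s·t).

step 1 [1y] swap r/1=499/9501: DF=(1 − 499/9501·(0))/(1+499/9501) = 9501/10000 ≈ 0.950100
step 2 [2y] swap r/1=975/18526: DF=(1 − 975/18526·(0.950100))/(1+975/18526) = 361/400 ≈ 0.902500
step 3 [3y] zero: DF = P = 1089/1250 ≈ 0.871200
step 4 [4y] bond c/1=3/100: DF=(14876/15625 − 3/100·(0.950100+0.902500+0.871200))/(1+3/100) = 169/200 ≈ 0.845000
step 5 [5y] swap r/1=232/5479: DF=(1 − 232/5479·(0.950100+0.902500+0.871200+0.845000))/(1+232/5479) = 509/625 ≈ 0.814400
step 6 [6y] bond c/1=27/400: DF=(918441/800000 − 27/400·(0.950100+0.902500+0.871200+0.845000+0.814400))/(1+27/400) = 7983/10000 ≈ 0.798300
step 7 [7y] swap r/1=475/11888: DF=(1 − 475/11888·(0.950100+0.902500+0.871200+0.845000+0.814400+0.798300))/(1+475/11888) = 61/80 ≈ 0.762500
step 8 [8y] zero: DF = P = 73/100 ≈ 0.730000

1 1 9501/10000
2 2 361/400
3 3 1089/1250
4 4 169/200
5 5 509/625
6 6 7983/10000
7 7 61/80
8 8 73/100
s(1y) = (1/(9501/10000) − 1)/(1) = 499/9501 ≈ 5.2521%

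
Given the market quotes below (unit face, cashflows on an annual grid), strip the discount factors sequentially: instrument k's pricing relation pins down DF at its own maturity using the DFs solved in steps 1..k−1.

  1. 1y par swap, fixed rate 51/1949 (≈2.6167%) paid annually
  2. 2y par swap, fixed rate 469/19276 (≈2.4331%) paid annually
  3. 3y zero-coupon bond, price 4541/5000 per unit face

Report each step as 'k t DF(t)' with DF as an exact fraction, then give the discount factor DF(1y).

step 1 [1y] swap r/1=51/1949: DF=(1 − 51/1949·(0))/(1+51/1949) = 1949/2000 ≈ 0.974500
step 2 [2y] swap r/1=469/19276: DF=(1 − 469/19276·(0.974500))/(1+469/19276) = 9531/10000 ≈ 0.953100
step 3 [3y] zero: DF = P = 4541/5000 ≈ 0.908200

1 1 1949/2000
2 2 9531/10000
3 3 4541/5000
DF(1y) = 1949/2000 ≈ 0.974500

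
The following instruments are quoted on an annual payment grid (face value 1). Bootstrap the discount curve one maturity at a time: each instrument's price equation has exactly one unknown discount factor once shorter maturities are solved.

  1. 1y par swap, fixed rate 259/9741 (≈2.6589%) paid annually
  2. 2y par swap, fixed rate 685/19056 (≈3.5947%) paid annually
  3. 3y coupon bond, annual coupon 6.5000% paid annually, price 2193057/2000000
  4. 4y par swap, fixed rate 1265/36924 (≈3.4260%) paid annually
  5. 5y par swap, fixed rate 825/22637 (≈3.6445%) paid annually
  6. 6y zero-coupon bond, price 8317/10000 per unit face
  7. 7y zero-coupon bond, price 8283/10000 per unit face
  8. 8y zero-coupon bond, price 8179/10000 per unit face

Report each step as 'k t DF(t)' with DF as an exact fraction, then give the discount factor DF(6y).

1 1 9741/10000
2 2 1863/2000
3 3 9133/10000
4 4 1747/2000
5 5 167/200
6 6 8317/10000
7 7 8283/10000
8 8 8179/10000
DF(6y) = 8317/10000 ≈ 0.831700

step 1 [1y] swap r/1=259/9741: DF=(1 − 259/9741·(0))/(1+259/9741) = 9741/10000 ≈ 0.974100
step 2 [2y] swap r/1=685/19056: DF=(1 − 685/19056·(0.974100))/(1+685/19056) = 1863/2000 ≈ 0.931500
step 3 [3y] bond c/1=13/200: DF=(2193057/2000000 − 13/200·(0.974100+0.931500))/(1+13/200) = 9133/10000 ≈ 0.913300
step 4 [4y] swap r/1=1265/36924: DF=(1 − 1265/36924·(0.974100+0.931500+0.913300))/(1+1265/36924) = 1747/2000 ≈ 0.873500
step 5 [5y] swap r/1=825/22637: DF=(1 − 825/22637·(0.974100+0.931500+0.913300+0.873500))/(1+825/22637) = 167/200 ≈ 0.835000
step 6 [6y] zero: DF = P = 8317/10000 ≈ 0.831700
step 7 [7y] zero: DF = P = 8283/10000 ≈ 0.828300
step 8 [8y] zero: DF = P = 8179/10000 ≈ 0.817900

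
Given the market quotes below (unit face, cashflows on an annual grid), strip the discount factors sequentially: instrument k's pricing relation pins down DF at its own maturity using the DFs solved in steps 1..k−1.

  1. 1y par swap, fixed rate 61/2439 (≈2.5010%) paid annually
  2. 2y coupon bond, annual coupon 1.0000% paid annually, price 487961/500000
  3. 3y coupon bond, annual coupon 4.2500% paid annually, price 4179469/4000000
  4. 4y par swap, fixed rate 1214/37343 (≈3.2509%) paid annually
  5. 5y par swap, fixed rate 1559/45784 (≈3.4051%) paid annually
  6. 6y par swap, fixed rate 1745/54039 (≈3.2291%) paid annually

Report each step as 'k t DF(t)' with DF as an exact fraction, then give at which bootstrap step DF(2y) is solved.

step 1 [1y] swap r/1=61/2439: DF=(1 − 61/2439·(0))/(1+61/2439) = 2439/2500 ≈ 0.975600
step 2 [2y] bond c/1=1/100: DF=(487961/500000 − 1/100·(0.975600))/(1+1/100) = 4783/5000 ≈ 0.956600
step 3 [3y] bond c/1=17/400: DF=(4179469/4000000 − 17/400·(0.975600+0.956600))/(1+17/400) = 1847/2000 ≈ 0.923500
step 4 [4y] swap r/1=1214/37343: DF=(1 − 1214/37343·(0.975600+0.956600+0.923500))/(1+1214/37343) = 4393/5000 ≈ 0.878600
step 5 [5y] swap r/1=1559/45784: DF=(1 − 1559/45784·(0.975600+0.956600+0.923500+0.878600))/(1+1559/45784) = 8441/10000 ≈ 0.844100
step 6 [6y] swap r/1=1745/54039: DF=(1 − 1745/54039·(0.975600+0.956600+0.923500+0.878600+0.844100))/(1+1745/54039) = 1651/2000 ≈ 0.825500

1 1 2439/2500
2 2 4783/5000
3 3 1847/2000
4 4 4393/5000
5 5 8441/10000
6 6 1651/2000
DF(2y) is solved at step 2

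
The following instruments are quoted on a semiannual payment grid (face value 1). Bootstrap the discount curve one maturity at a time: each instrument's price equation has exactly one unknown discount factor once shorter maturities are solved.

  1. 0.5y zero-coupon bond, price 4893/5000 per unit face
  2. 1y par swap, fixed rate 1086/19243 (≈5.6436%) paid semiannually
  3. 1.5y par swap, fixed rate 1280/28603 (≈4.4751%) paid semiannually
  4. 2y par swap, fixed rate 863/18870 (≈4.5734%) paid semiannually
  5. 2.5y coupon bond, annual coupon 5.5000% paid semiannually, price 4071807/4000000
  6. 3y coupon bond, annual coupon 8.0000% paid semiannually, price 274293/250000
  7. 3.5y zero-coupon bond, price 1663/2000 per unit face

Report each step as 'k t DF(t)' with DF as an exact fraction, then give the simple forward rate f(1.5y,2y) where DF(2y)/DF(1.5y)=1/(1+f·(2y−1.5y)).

1 1/2 4893/5000
2 1 9457/10000
3 3/2 117/125
4 2 9137/10000
5 5/2 8897/10000
6 3 2189/2500
7 7/2 1663/2000
f(1.5y,2y) = ((117/125)/(9137/10000) − 1)/(1/2) = 446/9137 ≈ 4.8813%

step 1 [0.5y] zero: DF = P = 4893/5000 ≈ 0.978600
step 2 [1y] swap r/2=543/19243: DF=(1 − 543/19243·(0.978600))/(1+543/19243) = 9457/10000 ≈ 0.945700
step 3 [1.5y] swap r/2=640/28603: DF=(1 − 640/28603·(0.978600+0.945700))/(1+640/28603) = 117/125 ≈ 0.936000
step 4 [2y] swap r/2=863/37740: DF=(1 − 863/37740·(0.978600+0.945700+0.936000))/(1+863/37740) = 9137/10000 ≈ 0.913700
step 5 [2.5y] bond c/2=11/400: DF=(4071807/4000000 − 11/400·(0.978600+0.945700+0.936000+0.913700))/(1+11/400) = 8897/10000 ≈ 0.889700
step 6 [3y] bond c/2=1/25: DF=(274293/250000 − 1/25·(0.978600+0.945700+0.936000+0.913700+0.889700))/(1+1/25) = 2189/2500 ≈ 0.875600
step 7 [3.5y] zero: DF = P = 1663/2000 ≈ 0.831500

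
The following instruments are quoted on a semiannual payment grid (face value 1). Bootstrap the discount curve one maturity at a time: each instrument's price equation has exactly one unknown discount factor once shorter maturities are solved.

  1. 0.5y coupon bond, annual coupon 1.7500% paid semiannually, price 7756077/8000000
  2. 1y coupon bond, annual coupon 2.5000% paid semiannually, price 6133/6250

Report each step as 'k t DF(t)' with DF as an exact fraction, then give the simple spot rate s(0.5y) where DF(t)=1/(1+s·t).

step 1 [0.5y] bond c/2=7/800: DF=(7756077/8000000 − 7/800·(0))/(1+7/800) = 9611/10000 ≈ 0.961100
step 2 [1y] bond c/2=1/80: DF=(6133/6250 − 1/80·(0.961100))/(1+1/80) = 9573/10000 ≈ 0.957300

1 1/2 9611/10000
2 1 9573/10000
s(0.5y) = (1/(9611/10000) − 1)/(1/2) = 778/9611 ≈ 8.0949%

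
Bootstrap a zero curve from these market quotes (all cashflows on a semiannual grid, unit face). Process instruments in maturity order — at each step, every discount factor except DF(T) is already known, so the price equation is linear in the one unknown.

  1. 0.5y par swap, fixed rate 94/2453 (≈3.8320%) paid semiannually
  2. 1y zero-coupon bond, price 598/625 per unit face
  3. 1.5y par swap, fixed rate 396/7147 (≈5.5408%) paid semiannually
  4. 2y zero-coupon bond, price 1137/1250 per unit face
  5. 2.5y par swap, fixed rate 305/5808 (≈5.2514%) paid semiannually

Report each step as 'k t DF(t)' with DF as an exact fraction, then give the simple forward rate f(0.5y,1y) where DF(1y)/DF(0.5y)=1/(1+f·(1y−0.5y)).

step 1 [0.5y] swap r/2=47/2453: DF=(1 − 47/2453·(0))/(1+47/2453) = 2453/2500 ≈ 0.981200
step 2 [1y] zero: DF = P = 598/625 ≈ 0.956800
step 3 [1.5y] swap r/2=198/7147: DF=(1 − 198/7147·(0.981200+0.956800))/(1+198/7147) = 1151/1250 ≈ 0.920800
step 4 [2y] zero: DF = P = 1137/1250 ≈ 0.909600
step 5 [2.5y] swap r/2=305/11616: DF=(1 − 305/11616·(0.981200+0.956800+0.920800+0.909600))/(1+305/11616) = 439/500 ≈ 0.878000

1 1/2 2453/2500
2 1 598/625
3 3/2 1151/1250
4 2 1137/1250
5 5/2 439/500
f(0.5y,1y) = ((2453/2500)/(598/625) − 1)/(1/2) = 61/1196 ≈ 5.1003%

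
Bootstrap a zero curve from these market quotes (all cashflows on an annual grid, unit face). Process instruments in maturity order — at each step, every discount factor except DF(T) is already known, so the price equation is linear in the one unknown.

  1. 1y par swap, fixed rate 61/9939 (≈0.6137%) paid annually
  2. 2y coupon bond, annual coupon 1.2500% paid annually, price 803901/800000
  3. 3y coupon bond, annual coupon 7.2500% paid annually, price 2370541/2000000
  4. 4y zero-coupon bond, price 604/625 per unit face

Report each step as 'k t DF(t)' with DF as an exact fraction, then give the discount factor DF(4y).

1 1 9939/10000
2 2 4901/5000
3 3 9717/10000
4 4 604/625
DF(4y) = 604/625 ≈ 0.966400

step 1 [1y] swap r/1=61/9939: DF=(1 − 61/9939·(0))/(1+61/9939) = 9939/10000 ≈ 0.993900
step 2 [2y] bond c/1=1/80: DF=(803901/800000 − 1/80·(0.993900))/(1+1/80) = 4901/5000 ≈ 0.980200
step 3 [3y] bond c/1=29/400: DF=(2370541/2000000 − 29/400·(0.993900+0.980200))/(1+29/400) = 9717/10000 ≈ 0.971700
step 4 [4y] zero: DF = P = 604/625 ≈ 0.966400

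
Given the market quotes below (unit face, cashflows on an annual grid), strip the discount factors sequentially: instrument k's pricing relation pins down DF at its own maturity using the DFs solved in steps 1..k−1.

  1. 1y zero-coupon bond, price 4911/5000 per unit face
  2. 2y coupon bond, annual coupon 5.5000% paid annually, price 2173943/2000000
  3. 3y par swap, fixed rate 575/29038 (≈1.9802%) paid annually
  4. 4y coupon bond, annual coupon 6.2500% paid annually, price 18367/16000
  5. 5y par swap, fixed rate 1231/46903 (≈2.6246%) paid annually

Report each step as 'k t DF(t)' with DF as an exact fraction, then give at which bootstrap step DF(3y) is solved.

step 1 [1y] zero: DF = P = 4911/5000 ≈ 0.982200
step 2 [2y] bond c/1=11/200: DF=(2173943/2000000 − 11/200·(0.982200))/(1+11/200) = 9791/10000 ≈ 0.979100
step 3 [3y] swap r/1=575/29038: DF=(1 − 575/29038·(0.982200+0.979100))/(1+575/29038) = 377/400 ≈ 0.942500
step 4 [4y] bond c/1=1/16: DF=(18367/16000 − 1/16·(0.982200+0.979100+0.942500))/(1+1/16) = 1137/1250 ≈ 0.909600
step 5 [5y] swap r/1=1231/46903: DF=(1 − 1231/46903·(0.982200+0.979100+0.942500+0.909600))/(1+1231/46903) = 8769/10000 ≈ 0.876900

1 1 4911/5000
2 2 9791/10000
3 3 377/400
4 4 1137/1250
5 5 8769/10000
DF(3y) is solved at step 3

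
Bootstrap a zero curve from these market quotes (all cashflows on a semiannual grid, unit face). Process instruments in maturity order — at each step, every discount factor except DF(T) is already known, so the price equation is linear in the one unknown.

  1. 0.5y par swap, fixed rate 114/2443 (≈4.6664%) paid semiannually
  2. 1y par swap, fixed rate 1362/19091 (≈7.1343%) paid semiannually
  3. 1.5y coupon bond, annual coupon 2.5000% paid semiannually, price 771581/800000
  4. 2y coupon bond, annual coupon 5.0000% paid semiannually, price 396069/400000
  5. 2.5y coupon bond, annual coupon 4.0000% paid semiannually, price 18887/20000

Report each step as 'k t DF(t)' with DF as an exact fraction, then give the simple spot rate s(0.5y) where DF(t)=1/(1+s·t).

1 1/2 2443/2500
2 1 9319/10000
3 3/2 929/1000
4 2 1121/1250
5 5/2 4263/5000
s(0.5y) = (1/(2443/2500) − 1)/(1/2) = 114/2443 ≈ 4.6664%

step 1 [0.5y] swap r/2=57/2443: DF=(1 − 57/2443·(0))/(1+57/2443) = 2443/2500 ≈ 0.977200
step 2 [1y] swap r/2=681/19091: DF=(1 − 681/19091·(0.977200))/(1+681/19091) = 9319/10000 ≈ 0.931900
step 3 [1.5y] bond c/2=1/80: DF=(771581/800000 − 1/80·(0.977200+0.931900))/(1+1/80) = 929/1000 ≈ 0.929000
step 4 [2y] bond c/2=1/40: DF=(396069/400000 − 1/40·(0.977200+0.931900+0.929000))/(1+1/40) = 1121/1250 ≈ 0.896800
step 5 [2.5y] bond c/2=1/50: DF=(18887/20000 − 1/50·(0.977200+0.931900+0.929000+0.896800))/(1+1/50) = 4263/5000 ≈ 0.852600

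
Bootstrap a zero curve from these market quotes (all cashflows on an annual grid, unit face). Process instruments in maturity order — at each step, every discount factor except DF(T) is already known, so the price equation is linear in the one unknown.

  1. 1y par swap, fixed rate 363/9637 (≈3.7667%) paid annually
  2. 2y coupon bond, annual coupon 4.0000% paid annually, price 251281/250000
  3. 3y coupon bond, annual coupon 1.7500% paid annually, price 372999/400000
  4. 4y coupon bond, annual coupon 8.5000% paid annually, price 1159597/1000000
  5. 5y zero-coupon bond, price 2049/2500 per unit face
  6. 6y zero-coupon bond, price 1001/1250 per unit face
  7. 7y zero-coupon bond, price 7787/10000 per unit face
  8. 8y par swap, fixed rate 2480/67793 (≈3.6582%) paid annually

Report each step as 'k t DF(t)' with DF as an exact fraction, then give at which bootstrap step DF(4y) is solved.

step 1 [1y] swap r/1=363/9637: DF=(1 − 363/9637·(0))/(1+363/9637) = 9637/10000 ≈ 0.963700
step 2 [2y] bond c/1=1/25: DF=(251281/250000 − 1/25·(0.963700))/(1+1/25) = 4647/5000 ≈ 0.929400
step 3 [3y] bond c/1=7/400: DF=(372999/400000 − 7/400·(0.963700+0.929400))/(1+7/400) = 8839/10000 ≈ 0.883900
step 4 [4y] bond c/1=17/200: DF=(1159597/1000000 − 17/200·(0.963700+0.929400+0.883900))/(1+17/200) = 532/625 ≈ 0.851200
step 5 [5y] zero: DF = P = 2049/2500 ≈ 0.819600
step 6 [6y] zero: DF = P = 1001/1250 ≈ 0.800800
step 7 [7y] zero: DF = P = 7787/10000 ≈ 0.778700
step 8 [8y] swap r/1=2480/67793: DF=(1 − 2480/67793·(0.963700+0.929400+0.883900+0.851200+0.819600+0.800800+0.778700))/(1+2480/67793) = 94/125 ≈ 0.752000

1 1 9637/10000
2 2 4647/5000
3 3 8839/10000
4 4 532/625
5 5 2049/2500
6 6 1001/1250
7 7 7787/10000
8 8 94/125
DF(4y) is solved at step 4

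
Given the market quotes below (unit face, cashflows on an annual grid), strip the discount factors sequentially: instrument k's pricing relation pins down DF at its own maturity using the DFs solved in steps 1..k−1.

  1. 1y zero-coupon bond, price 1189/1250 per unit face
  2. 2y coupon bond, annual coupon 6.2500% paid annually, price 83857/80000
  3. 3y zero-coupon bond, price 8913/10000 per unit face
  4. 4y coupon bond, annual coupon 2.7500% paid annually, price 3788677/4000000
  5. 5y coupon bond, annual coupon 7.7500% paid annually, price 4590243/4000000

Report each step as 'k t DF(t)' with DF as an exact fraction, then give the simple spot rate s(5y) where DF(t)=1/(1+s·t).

step 1 [1y] zero: DF = P = 1189/1250 ≈ 0.951200
step 2 [2y] bond c/1=1/16: DF=(83857/80000 − 1/16·(0.951200))/(1+1/16) = 4653/5000 ≈ 0.930600
step 3 [3y] zero: DF = P = 8913/10000 ≈ 0.891300
step 4 [4y] bond c/1=11/400: DF=(3788677/4000000 − 11/400·(0.951200+0.930600+0.891300))/(1+11/400) = 2119/2500 ≈ 0.847600
step 5 [5y] bond c/1=31/400: DF=(4590243/4000000 − 31/400·(0.951200+0.930600+0.891300+0.847600))/(1+31/400) = 4023/5000 ≈ 0.804600

1 1 1189/1250
2 2 4653/5000
3 3 8913/10000
4 4 2119/2500
5 5 4023/5000
s(5y) = (1/(4023/5000) − 1)/(5) = 977/20115 ≈ 4.8571%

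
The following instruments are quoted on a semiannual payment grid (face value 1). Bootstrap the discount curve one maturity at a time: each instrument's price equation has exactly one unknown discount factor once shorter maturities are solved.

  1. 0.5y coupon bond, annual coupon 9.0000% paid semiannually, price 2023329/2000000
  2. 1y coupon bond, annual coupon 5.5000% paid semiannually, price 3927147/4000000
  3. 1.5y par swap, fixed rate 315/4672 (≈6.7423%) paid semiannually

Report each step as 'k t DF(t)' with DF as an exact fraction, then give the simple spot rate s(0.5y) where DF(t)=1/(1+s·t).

step 1 [0.5y] bond c/2=9/200: DF=(2023329/2000000 − 9/200·(0))/(1+9/200) = 9681/10000 ≈ 0.968100
step 2 [1y] bond c/2=11/400: DF=(3927147/4000000 − 11/400·(0.968100))/(1+11/400) = 581/625 ≈ 0.929600
step 3 [1.5y] swap r/2=315/9344: DF=(1 − 315/9344·(0.968100+0.929600))/(1+315/9344) = 1811/2000 ≈ 0.905500

1 1/2 9681/10000
2 1 581/625
3 3/2 1811/2000
s(0.5y) = (1/(9681/10000) − 1)/(1/2) = 638/9681 ≈ 6.5902%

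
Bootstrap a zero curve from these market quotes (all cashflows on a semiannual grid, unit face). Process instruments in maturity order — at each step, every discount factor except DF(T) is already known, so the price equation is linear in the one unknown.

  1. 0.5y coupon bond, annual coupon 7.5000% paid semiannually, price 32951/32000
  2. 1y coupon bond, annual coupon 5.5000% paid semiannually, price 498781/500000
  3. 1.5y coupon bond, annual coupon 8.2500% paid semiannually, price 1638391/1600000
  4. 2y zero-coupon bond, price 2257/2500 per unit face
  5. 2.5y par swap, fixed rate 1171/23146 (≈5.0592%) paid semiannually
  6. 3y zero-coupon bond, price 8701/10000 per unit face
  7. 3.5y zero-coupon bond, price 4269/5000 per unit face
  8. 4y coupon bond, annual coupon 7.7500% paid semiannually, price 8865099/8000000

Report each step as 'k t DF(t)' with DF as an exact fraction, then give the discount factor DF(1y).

1 1/2 397/400
2 1 9443/10000
3 3/2 9067/10000
4 2 2257/2500
5 5/2 8829/10000
6 3 8701/10000
7 7/2 4269/5000
8 4 4149/5000
DF(1y) = 9443/10000 ≈ 0.944300

step 1 [0.5y] bond c/2=3/80: DF=(32951/32000 − 3/80·(0))/(1+3/80) = 397/400 ≈ 0.992500
step 2 [1y] bond c/2=11/400: DF=(498781/500000 − 11/400·(0.992500))/(1+11/400) = 9443/10000 ≈ 0.944300
step 3 [1.5y] bond c/2=33/800: DF=(1638391/1600000 − 33/800·(0.992500+0.944300))/(1+33/800) = 9067/10000 ≈ 0.906700
step 4 [2y] zero: DF = P = 2257/2500 ≈ 0.902800
step 5 [2.5y] swap r/2=1171/46292: DF=(1 − 1171/46292·(0.992500+0.944300+0.906700+0.902800))/(1+1171/46292) = 8829/10000 ≈ 0.882900
step 6 [3y] zero: DF = P = 8701/10000 ≈ 0.870100
step 7 [3.5y] zero: DF = P = 4269/5000 ≈ 0.853800
step 8 [4y] bond c/2=31/800: DF=(8865099/8000000 − 31/800·(0.992500+0.944300+0.906700+0.902800+0.882900+0.870100+0.853800))/(1+31/800) = 4149/5000 ≈ 0.829800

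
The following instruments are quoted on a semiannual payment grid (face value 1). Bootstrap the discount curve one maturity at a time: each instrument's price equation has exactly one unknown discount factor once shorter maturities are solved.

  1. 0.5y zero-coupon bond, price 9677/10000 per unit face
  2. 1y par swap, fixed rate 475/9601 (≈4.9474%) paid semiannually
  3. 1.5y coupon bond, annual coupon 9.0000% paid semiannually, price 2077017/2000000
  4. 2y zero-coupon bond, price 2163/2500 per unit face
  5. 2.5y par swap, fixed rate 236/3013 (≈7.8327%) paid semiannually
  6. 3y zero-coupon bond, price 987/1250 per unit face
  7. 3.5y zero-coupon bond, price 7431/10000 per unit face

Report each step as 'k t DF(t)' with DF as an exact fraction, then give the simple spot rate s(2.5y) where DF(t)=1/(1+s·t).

1 1/2 9677/10000
2 1 381/400
3 3/2 9111/10000
4 2 2163/2500
5 5/2 823/1000
6 3 987/1250
7 7/2 7431/10000
s(2.5y) = (1/(823/1000) − 1)/(5/2) = 354/4115 ≈ 8.6027%

step 1 [0.5y] zero: DF = P = 9677/10000 ≈ 0.967700
step 2 [1y] swap r/2=475/19202: DF=(1 − 475/19202·(0.967700))/(1+475/19202) = 381/400 ≈ 0.952500
step 3 [1.5y] bond c/2=9/200: DF=(2077017/2000000 − 9/200·(0.967700+0.952500))/(1+9/200) = 9111/10000 ≈ 0.911100
step 4 [2y] zero: DF = P = 2163/2500 ≈ 0.865200
step 5 [2.5y] swap r/2=118/3013: DF=(1 − 118/3013·(0.967700+0.952500+0.911100+0.865200))/(1+118/3013) = 823/1000 ≈ 0.823000
step 6 [3y] zero: DF = P = 987/1250 ≈ 0.789600
step 7 [3.5y] zero: DF = P = 7431/10000 ≈ 0.743100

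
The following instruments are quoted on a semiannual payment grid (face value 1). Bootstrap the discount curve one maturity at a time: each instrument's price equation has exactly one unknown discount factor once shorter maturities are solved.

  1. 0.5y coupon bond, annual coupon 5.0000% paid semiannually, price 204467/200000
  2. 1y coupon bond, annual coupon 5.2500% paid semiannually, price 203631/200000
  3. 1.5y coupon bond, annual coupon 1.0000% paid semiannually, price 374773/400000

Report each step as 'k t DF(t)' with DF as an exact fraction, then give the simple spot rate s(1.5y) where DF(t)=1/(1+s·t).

step 1 [0.5y] bond c/2=1/40: DF=(204467/200000 − 1/40·(0))/(1+1/40) = 4987/5000 ≈ 0.997400
step 2 [1y] bond c/2=21/800: DF=(203631/200000 − 21/800·(0.997400))/(1+21/800) = 4833/5000 ≈ 0.966600
step 3 [1.5y] bond c/2=1/200: DF=(374773/400000 − 1/200·(0.997400+0.966600))/(1+1/200) = 369/400 ≈ 0.922500

1 1/2 4987/5000
2 1 4833/5000
3 3/2 369/400
s(1.5y) = (1/(369/400) − 1)/(3/2) = 62/1107 ≈ 5.6007%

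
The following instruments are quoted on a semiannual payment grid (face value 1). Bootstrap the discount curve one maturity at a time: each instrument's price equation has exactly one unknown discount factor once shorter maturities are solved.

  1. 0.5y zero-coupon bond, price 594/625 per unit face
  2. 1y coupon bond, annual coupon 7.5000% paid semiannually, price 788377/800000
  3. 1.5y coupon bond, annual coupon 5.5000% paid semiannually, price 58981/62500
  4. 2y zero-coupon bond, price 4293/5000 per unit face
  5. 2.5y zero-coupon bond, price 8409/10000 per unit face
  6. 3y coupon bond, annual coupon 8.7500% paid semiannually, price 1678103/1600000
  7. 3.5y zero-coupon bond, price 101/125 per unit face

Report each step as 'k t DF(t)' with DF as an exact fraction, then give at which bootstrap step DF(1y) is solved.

step 1 [0.5y] zero: DF = P = 594/625 ≈ 0.950400
step 2 [1y] bond c/2=3/80: DF=(788377/800000 − 3/80·(0.950400))/(1+3/80) = 1831/2000 ≈ 0.915500
step 3 [1.5y] bond c/2=11/400: DF=(58981/62500 − 11/400·(0.950400+0.915500))/(1+11/400) = 1737/2000 ≈ 0.868500
step 4 [2y] zero: DF = P = 4293/5000 ≈ 0.858600
step 5 [2.5y] zero: DF = P = 8409/10000 ≈ 0.840900
step 6 [3y] bond c/2=7/160: DF=(1678103/1600000 − 7/160·(0.950400+0.915500+0.868500+0.858600+0.840900))/(1+7/160) = 819/1000 ≈ 0.819000
step 7 [3.5y] zero: DF = P = 101/125 ≈ 0.808000

1 1/2 594/625
2 1 1831/2000
3 3/2 1737/2000
4 2 4293/5000
5 5/2 8409/10000
6 3 819/1000
7 7/2 101/125
DF(1y) is solved at step 2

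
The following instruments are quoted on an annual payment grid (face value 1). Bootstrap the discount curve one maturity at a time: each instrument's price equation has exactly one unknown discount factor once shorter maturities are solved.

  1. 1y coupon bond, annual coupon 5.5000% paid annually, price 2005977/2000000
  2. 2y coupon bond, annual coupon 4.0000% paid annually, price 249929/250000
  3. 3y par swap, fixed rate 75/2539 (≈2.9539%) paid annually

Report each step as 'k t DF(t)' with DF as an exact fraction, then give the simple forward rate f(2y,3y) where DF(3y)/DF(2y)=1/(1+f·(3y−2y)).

1 1 9507/10000
2 2 9247/10000
3 3 367/400
f(2y,3y) = ((9247/10000)/(367/400) − 1)/(1) = 72/9175 ≈ 0.7847%

step 1 [1y] bond c/1=11/200: DF=(2005977/2000000 − 11/200·(0))/(1+11/200) = 9507/10000 ≈ 0.950700
step 2 [2y] bond c/1=1/25: DF=(249929/250000 − 1/25·(0.950700))/(1+1/25) = 9247/10000 ≈ 0.924700
step 3 [3y] swap r/1=75/2539: DF=(1 − 75/2539·(0.950700+0.924700))/(1+75/2539) = 367/400 ≈ 0.917500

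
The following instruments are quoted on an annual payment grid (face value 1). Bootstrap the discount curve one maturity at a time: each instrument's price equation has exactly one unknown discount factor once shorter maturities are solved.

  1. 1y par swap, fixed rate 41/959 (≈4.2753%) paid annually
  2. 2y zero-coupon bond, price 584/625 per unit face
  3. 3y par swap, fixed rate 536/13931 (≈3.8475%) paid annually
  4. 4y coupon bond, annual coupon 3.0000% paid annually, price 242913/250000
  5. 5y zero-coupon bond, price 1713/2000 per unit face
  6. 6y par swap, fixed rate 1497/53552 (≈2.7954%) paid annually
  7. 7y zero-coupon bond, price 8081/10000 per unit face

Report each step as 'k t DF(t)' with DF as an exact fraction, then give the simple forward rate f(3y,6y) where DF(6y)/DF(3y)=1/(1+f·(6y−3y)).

step 1 [1y] swap r/1=41/959: DF=(1 − 41/959·(0))/(1+41/959) = 959/1000 ≈ 0.959000
step 2 [2y] zero: DF = P = 584/625 ≈ 0.934400
step 3 [3y] swap r/1=536/13931: DF=(1 − 536/13931·(0.959000+0.934400))/(1+536/13931) = 558/625 ≈ 0.892800
step 4 [4y] bond c/1=3/100: DF=(242913/250000 − 3/100·(0.959000+0.934400+0.892800))/(1+3/100) = 4311/5000 ≈ 0.862200
step 5 [5y] zero: DF = P = 1713/2000 ≈ 0.856500
step 6 [6y] swap r/1=1497/53552: DF=(1 − 1497/53552·(0.959000+0.934400+0.892800+0.862200+0.856500))/(1+1497/53552) = 8503/10000 ≈ 0.850300
step 7 [7y] zero: DF = P = 8081/10000 ≈ 0.808100

1 1 959/1000
2 2 584/625
3 3 558/625
4 4 4311/5000
5 5 1713/2000
6 6 8503/10000
7 7 8081/10000
f(3y,6y) = ((558/625)/(8503/10000) − 1)/(3) = 425/25509 ≈ 1.6661%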